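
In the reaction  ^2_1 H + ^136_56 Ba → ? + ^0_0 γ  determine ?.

Conserve mass number: 2 + 136 = A + 0, so A = 138.
Conserve atomic number: 1 + 56 = Z + 0, so Z = 57.
Z = 57 is lanthanum, so the species is ^138_57 La.

La-138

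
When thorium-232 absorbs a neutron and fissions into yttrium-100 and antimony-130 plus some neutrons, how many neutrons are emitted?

Conserve mass number: 233 = 100 + 130 + k, so k = 233 − 230 = 3.
Check atomic number: 90 = 39 + 51 + 0 = 90. ✓

3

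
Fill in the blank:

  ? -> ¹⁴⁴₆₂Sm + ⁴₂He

Conserve mass number: A = 144 + 4, so A = 148.
Conserve atomic number: Z = 62 + 2, so Z = 64.
Z = 64 is gadolinium, so the species is ¹⁴⁸₆₄Gd.

Gd-148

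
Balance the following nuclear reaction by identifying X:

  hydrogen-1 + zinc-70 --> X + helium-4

Conserve mass number: 1 + 70 = A + 4, so A = 67.
Conserve atomic number: 1 + 30 = Z + 2, so Z = 29.
Z = 29 is copper, so the species is copper-67.

Cu-67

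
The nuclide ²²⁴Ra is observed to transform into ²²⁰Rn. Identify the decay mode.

alpha decay

ΔA = 220 − 224 = -4; ΔZ = 86 − 88 = -2.
A drops by 4 and Z drops by 2 — the signature of alpha emission.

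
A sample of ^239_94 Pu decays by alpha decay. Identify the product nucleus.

U-235

Alpha decay: mass number changes by -4, atomic number by -2.
A: 239 − 4 = 235; Z: 94 − 2 = 92.
Z = 92 is uranium, so the daughter is ^235_92 U.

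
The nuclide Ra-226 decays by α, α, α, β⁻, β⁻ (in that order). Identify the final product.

Start: (A, Z) = (226, 88).
After α: (222, 86).
After α: (218, 84).
After α: (214, 82).
After β⁻: (214, 83).
After β⁻: (214, 84).
Z = 84 is polonium.

Po-214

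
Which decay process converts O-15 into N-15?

beta-plus decay or electron capture

ΔA = 15 − 15 = 0; ΔZ = 7 − 8 = -1.
A is unchanged and Z drops by 1 — a proton has become a neutron (β⁺ emission or electron capture).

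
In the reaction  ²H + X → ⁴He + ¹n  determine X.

Conserve mass number: 2 + A = 4 + 1, so A = 3.
Conserve atomic number: 1 + Z = 2 + 0, so Z = 1.
A = 3 and Z = 1 is ³H — a triton.

triton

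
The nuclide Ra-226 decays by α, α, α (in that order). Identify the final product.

Pb-214

Start: (A, Z) = (226, 88).
After α: (222, 86).
After α: (218, 84).
After α: (214, 82).
Z = 82 is lead.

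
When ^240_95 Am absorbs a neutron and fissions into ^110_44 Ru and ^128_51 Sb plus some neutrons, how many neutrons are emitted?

Conserve mass number: 241 = 110 + 128 + k, so k = 241 − 238 = 3.
Check atomic number: 95 = 44 + 51 + 0 = 95. ✓

3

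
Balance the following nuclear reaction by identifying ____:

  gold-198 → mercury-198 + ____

Conserve mass number: 198 = 198 + A, so A = 0.
Conserve atomic number: 79 = 80 + Z, so Z = -1.
A = 0 and Z = -1 is e⁻ — a beta-minus particle.

beta-minus particle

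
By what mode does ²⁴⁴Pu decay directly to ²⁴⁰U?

ΔA = 240 − 244 = -4; ΔZ = 92 − 94 = -2.
A drops by 4 and Z drops by 2 — the signature of alpha emission.

alpha decay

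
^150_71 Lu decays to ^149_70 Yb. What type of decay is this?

proton emission

ΔA = 149 − 150 = -1; ΔZ = 70 − 71 = -1.
A drops by 1 and Z drops by 1 — a proton was emitted.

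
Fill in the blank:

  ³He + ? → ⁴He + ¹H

Conserve mass number: 3 + A = 4 + 1, so A = 2.
Conserve atomic number: 2 + Z = 2 + 1, so Z = 1.
A = 2 and Z = 1 is ²H — a deuteron.

deuteron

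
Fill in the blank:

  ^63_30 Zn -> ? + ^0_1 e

Conserve mass number: 63 = A + 0, so A = 63.
Conserve atomic number: 30 = Z + 1, so Z = 29.
Z = 29 is copper, so the species is ^63_29 Cu.

Cu-63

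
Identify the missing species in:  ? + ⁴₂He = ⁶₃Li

Conserve mass number: A + 4 = 6, so A = 2.
Conserve atomic number: Z + 2 = 3, so Z = 1.
A = 2 and Z = 1 is ²₁H — a deuteron.

deuteron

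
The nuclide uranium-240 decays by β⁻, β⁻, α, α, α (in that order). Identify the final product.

Ra-228

Start: (A, Z) = (240, 92).
After β⁻: (240, 93).
After β⁻: (240, 94).
After α: (236, 92).
After α: (232, 90).
After α: (228, 88).
Z = 88 is radium.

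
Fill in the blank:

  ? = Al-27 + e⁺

Si-27

Conserve mass number: A = 27 + 0, so A = 27.
Conserve atomic number: Z = 13 + 1, so Z = 14.
Z = 14 is silicon, so the species is Si-27.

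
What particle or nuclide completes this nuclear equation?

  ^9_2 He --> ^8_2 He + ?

Conserve mass number: 9 = 8 + A, so A = 1.
Conserve atomic number: 2 = 2 + Z, so Z = 0.
A = 1 and Z = 0 is ^1_0 n — a neutron.

neutron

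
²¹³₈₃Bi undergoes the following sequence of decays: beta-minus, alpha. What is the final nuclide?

Pb-209

Start: (A, Z) = (213, 83).
After β⁻: (213, 84).
After α: (209, 82).
Z = 82 is lead.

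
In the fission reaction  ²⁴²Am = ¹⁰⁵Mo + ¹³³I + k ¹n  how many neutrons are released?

4

Conserve mass number: 242 = 105 + 133 + k, so k = 242 − 238 = 4.
Check atomic number: 95 = 42 + 53 + 0 = 95. ✓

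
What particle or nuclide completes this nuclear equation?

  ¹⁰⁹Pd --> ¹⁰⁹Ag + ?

Conserve mass number: 109 = 109 + A, so A = 0.
Conserve atomic number: 46 = 47 + Z, so Z = -1.
A = 0 and Z = -1 is e⁻ — a beta-minus particle.

beta-minus particle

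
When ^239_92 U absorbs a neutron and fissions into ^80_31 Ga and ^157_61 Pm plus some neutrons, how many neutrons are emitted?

3

Conserve mass number: 240 = 80 + 157 + k, so k = 240 − 237 = 3.
Check atomic number: 92 = 31 + 61 + 0 = 92. ✓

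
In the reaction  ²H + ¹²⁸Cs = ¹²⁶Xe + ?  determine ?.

alpha particle

Conserve mass number: 2 + 128 = 126 + A, so A = 4.
Conserve atomic number: 1 + 55 = 54 + Z, so Z = 2.
A = 4 and Z = 2 is ⁴He — an alpha particle.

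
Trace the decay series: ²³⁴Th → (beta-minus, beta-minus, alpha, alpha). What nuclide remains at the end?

Start: (A, Z) = (234, 90).
After β⁻: (234, 91).
After β⁻: (234, 92).
After α: (230, 90).
After α: (226, 88).
Z = 88 is radium.

Ra-226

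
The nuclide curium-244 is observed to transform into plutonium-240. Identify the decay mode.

ΔA = 240 − 244 = -4; ΔZ = 94 − 96 = -2.
A drops by 4 and Z drops by 2 — the signature of alpha emission.

alpha decay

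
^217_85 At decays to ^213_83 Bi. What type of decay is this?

ΔA = 213 − 217 = -4; ΔZ = 83 − 85 = -2.
A drops by 4 and Z drops by 2 — the signature of alpha emission.

alpha decay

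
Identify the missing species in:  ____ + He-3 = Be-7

alpha particle

Conserve mass number: A + 3 = 7, so A = 4.
Conserve atomic number: Z + 2 = 4, so Z = 2.
A = 4 and Z = 2 is He-4 — an alpha particle.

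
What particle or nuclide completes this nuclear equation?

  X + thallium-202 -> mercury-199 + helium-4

proton

Conserve mass number: A + 202 = 199 + 4, so A = 1.
Conserve atomic number: Z + 81 = 80 + 2, so Z = 1.
A = 1 and Z = 1 is hydrogen-1 — a proton.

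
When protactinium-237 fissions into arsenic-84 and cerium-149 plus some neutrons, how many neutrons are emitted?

Conserve mass number: 237 = 84 + 149 + k, so k = 237 − 233 = 4.
Check atomic number: 91 = 33 + 58 + 0 = 91. ✓

4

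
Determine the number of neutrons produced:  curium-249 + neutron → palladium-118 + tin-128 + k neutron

4

Conserve mass number: 250 = 118 + 128 + k, so k = 250 − 246 = 4.
Check atomic number: 96 = 46 + 50 + 0 = 96. ✓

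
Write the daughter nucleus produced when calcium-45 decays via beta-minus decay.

Beta-minus decay: mass number changes by +0, atomic number by +1.
A: 45 = 45; Z: 20 + 1 = 21.
Z = 21 is scandium, so the daughter is scandium-45.

Sc-45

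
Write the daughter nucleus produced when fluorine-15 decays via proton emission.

O-14

Proton emission: mass number changes by -1, atomic number by -1.
A: 15 − 1 = 14; Z: 9 − 1 = 8.
Z = 8 is oxygen, so the daughter is oxygen-14.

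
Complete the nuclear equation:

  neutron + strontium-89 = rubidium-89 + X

proton

Conserve mass number: 1 + 89 = 89 + A, so A = 1.
Conserve atomic number: 0 + 38 = 37 + Z, so Z = 1.
A = 1 and Z = 1 is hydrogen-1 — a proton.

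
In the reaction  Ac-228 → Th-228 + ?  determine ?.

beta-minus particle

Conserve mass number: 228 = 228 + A, so A = 0.
Conserve atomic number: 89 = 90 + Z, so Z = -1.
A = 0 and Z = -1 is e⁻ — a beta-minus particle.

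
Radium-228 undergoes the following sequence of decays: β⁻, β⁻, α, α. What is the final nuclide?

Rn-220

Start: (A, Z) = (228, 88).
After β⁻: (228, 89).
After β⁻: (228, 90).
After α: (224, 88).
After α: (220, 86).
Z = 86 is radon.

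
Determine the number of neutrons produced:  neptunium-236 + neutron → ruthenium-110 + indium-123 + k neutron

Conserve mass number: 237 = 110 + 123 + k, so k = 237 − 233 = 4.
Check atomic number: 93 = 44 + 49 + 0 = 93. ✓

4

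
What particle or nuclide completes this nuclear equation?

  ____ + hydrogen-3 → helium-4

Conserve mass number: A + 3 = 4, so A = 1.
Conserve atomic number: Z + 1 = 2, so Z = 1.
A = 1 and Z = 1 is hydrogen-1 — a proton.

proton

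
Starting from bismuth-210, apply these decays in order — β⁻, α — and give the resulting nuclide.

Pb-206

Start: (A, Z) = (210, 83).
After β⁻: (210, 84).
After α: (206, 82).
Z = 82 is lead.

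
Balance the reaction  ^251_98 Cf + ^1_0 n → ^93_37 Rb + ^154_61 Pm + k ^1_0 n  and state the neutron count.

Conserve mass number: 252 = 93 + 154 + k, so k = 252 − 247 = 5.
Check atomic number: 98 = 37 + 61 + 0 = 98. ✓

5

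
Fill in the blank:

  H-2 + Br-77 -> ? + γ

Kr-79

Conserve mass number: 2 + 77 = A + 0, so A = 79.
Conserve atomic number: 1 + 35 = Z + 0, so Z = 36.
Z = 36 is krypton, so the species is Kr-79.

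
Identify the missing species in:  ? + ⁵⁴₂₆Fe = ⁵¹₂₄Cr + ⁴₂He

neutron

Conserve mass number: A + 54 = 51 + 4, so A = 1.
Conserve atomic number: Z + 26 = 24 + 2, so Z = 0.
A = 1 and Z = 0 is ¹₀n — a neutron.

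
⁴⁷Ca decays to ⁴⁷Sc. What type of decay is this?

beta-minus decay

ΔA = 47 − 47 = 0; ΔZ = 21 − 20 = +1.
A is unchanged and Z rises by 1 — a neutron has become a proton (β⁻ decay).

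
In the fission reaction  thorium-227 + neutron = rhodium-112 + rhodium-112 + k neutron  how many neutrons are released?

Conserve mass number: 228 = 112 + 112 + k, so k = 228 − 224 = 4.
Check atomic number: 90 = 45 + 45 + 0 = 90. ✓

4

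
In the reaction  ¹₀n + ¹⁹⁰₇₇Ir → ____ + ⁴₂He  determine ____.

Conserve mass number: 1 + 190 = A + 4, so A = 187.
Conserve atomic number: 0 + 77 = Z + 2, so Z = 75.
Z = 75 is rhenium, so the species is ¹⁸⁷₇₅Re.

Re-187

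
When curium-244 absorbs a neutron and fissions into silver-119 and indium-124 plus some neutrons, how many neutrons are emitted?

Conserve mass number: 245 = 119 + 124 + k, so k = 245 − 243 = 2.
Check atomic number: 96 = 47 + 49 + 0 = 96. ✓

2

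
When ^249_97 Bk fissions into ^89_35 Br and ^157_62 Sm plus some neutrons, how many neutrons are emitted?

Conserve mass number: 249 = 89 + 157 + k, so k = 249 − 246 = 3.
Check atomic number: 97 = 35 + 62 + 0 = 97. ✓

3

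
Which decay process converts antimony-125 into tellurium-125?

ΔA = 125 − 125 = 0; ΔZ = 52 − 51 = +1.
A is unchanged and Z rises by 1 — a neutron has become a proton (β⁻ decay).

beta-minus decay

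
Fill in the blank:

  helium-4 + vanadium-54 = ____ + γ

Conserve mass number: 4 + 54 = A + 0, so A = 58.
Conserve atomic number: 2 + 23 = Z + 0, so Z = 25.
Z = 25 is manganese, so the species is manganese-58.

Mn-58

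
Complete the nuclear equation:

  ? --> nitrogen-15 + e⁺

O-15

Conserve mass number: A = 15 + 0, so A = 15.
Conserve atomic number: Z = 7 + 1, so Z = 8.
Z = 8 is oxygen, so the species is oxygen-15.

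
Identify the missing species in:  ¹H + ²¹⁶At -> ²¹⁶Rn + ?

Conserve mass number: 1 + 216 = 216 + A, so A = 1.
Conserve atomic number: 1 + 85 = 86 + Z, so Z = 0.
A = 1 and Z = 0 is ¹n — a neutron.

neutron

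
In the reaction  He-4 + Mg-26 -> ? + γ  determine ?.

Si-30

Conserve mass number: 4 + 26 = A + 0, so A = 30.
Conserve atomic number: 2 + 12 = Z + 0, so Z = 14.
Z = 14 is silicon, so the species is Si-30.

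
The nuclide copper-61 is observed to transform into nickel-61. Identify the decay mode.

ΔA = 61 − 61 = 0; ΔZ = 28 − 29 = -1.
A is unchanged and Z drops by 1 — a proton has become a neutron (β⁺ emission or electron capture).

beta-plus decay or electron capture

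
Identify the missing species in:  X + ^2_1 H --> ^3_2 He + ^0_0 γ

Conserve mass number: A + 2 = 3 + 0, so A = 1.
Conserve atomic number: Z + 1 = 2 + 0, so Z = 1.
A = 1 and Z = 1 is ^1_1 H — a proton.

proton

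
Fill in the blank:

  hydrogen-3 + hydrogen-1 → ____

Conserve mass number: 3 + 1 = A, so A = 4.
Conserve atomic number: 1 + 1 = Z, so Z = 2.
A = 4 and Z = 2 is helium-4 — an alpha particle.

He-4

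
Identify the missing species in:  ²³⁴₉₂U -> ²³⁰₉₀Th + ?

alpha particle

Conserve mass number: 234 = 230 + A, so A = 4.
Conserve atomic number: 92 = 90 + Z, so Z = 2.
A = 4 and Z = 2 is ⁴₂He — an alpha particle.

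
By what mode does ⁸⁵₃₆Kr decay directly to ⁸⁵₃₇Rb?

ΔA = 85 − 85 = 0; ΔZ = 37 − 36 = +1.
A is unchanged and Z rises by 1 — a neutron has become a proton (β⁻ decay).

beta-minus decay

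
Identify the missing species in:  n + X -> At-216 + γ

Conserve mass number: 1 + A = 216 + 0, so A = 215.
Conserve atomic number: 0 + Z = 85 + 0, so Z = 85.
Z = 85 is astatine, so the species is At-215.

At-215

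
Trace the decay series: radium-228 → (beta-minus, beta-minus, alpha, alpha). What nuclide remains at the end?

Start: (A, Z) = (228, 88).
After β⁻: (228, 89).
After β⁻: (228, 90).
After α: (224, 88).
After α: (220, 86).
Z = 86 is radon.

Rn-220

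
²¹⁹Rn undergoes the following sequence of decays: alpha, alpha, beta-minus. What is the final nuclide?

Start: (A, Z) = (219, 86).
After α: (215, 84).
After α: (211, 82).
After β⁻: (211, 83).
Z = 83 is bismuth.

Bi-211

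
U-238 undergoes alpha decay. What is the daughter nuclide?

Th-234

Alpha decay: mass number changes by -4, atomic number by -2.
A: 238 − 4 = 234; Z: 92 − 2 = 90.
Z = 90 is thorium, so the daughter is Th-234.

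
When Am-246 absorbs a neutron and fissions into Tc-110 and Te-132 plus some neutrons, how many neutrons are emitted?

Conserve mass number: 247 = 110 + 132 + k, so k = 247 − 242 = 5.
Check atomic number: 95 = 43 + 52 + 0 = 95. ✓

5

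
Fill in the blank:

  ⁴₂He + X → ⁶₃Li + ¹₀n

triton

Conserve mass number: 4 + A = 6 + 1, so A = 3.
Conserve atomic number: 2 + Z = 3 + 0, so Z = 1.
A = 3 and Z = 1 is ³₁H — a triton.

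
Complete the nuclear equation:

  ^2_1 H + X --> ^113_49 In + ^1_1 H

Conserve mass number: 2 + A = 113 + 1, so A = 112.
Conserve atomic number: 1 + Z = 49 + 1, so Z = 49.
Z = 49 is indium, so the species is ^112_49 In.

In-112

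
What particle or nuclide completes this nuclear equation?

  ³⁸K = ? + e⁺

Ar-38

Conserve mass number: 38 = A + 0, so A = 38.
Conserve atomic number: 19 = Z + 1, so Z = 18.
Z = 18 is argon, so the species is ³⁸Ar.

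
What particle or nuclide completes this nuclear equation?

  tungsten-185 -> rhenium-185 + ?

beta-minus particle

Conserve mass number: 185 = 185 + A, so A = 0.
Conserve atomic number: 74 = 75 + Z, so Z = -1.
A = 0 and Z = -1 is e⁻ — a beta-minus particle.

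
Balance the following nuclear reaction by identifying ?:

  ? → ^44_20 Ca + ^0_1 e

Sc-44

Conserve mass number: A = 44 + 0, so A = 44.
Conserve atomic number: Z = 20 + 1, so Z = 21.
Z = 21 is scandium, so the species is ^44_21 Sc.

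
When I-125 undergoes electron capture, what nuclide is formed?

Te-125

Electron capture: mass number changes by +0, atomic number by -1.
A: 125 = 125; Z: 53 − 1 = 52.
Z = 52 is tellurium, so the daughter is Te-125.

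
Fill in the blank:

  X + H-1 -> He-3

deuteron

Conserve mass number: A + 1 = 3, so A = 2.
Conserve atomic number: Z + 1 = 2, so Z = 1.
A = 2 and Z = 1 is H-2 — a deuteron.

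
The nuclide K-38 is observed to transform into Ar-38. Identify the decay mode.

beta-plus decay or electron capture

ΔA = 38 − 38 = 0; ΔZ = 18 − 19 = -1.
A is unchanged and Z drops by 1 — a proton has become a neutron (β⁺ emission or electron capture).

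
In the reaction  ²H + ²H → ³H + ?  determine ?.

Conserve mass number: 2 + 2 = 3 + A, so A = 1.
Conserve atomic number: 1 + 1 = 1 + Z, so Z = 1.
A = 1 and Z = 1 is ¹H — a proton.

proton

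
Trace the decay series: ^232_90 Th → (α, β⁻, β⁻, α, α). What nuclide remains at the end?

Start: (A, Z) = (232, 90).
After α: (228, 88).
After β⁻: (228, 89).
After β⁻: (228, 90).
After α: (224, 88).
After α: (220, 86).
Z = 86 is radon.

Rn-220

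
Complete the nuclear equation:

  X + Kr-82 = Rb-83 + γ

proton

Conserve mass number: A + 82 = 83 + 0, so A = 1.
Conserve atomic number: Z + 36 = 37 + 0, so Z = 1.
A = 1 and Z = 1 is H-1 — a proton.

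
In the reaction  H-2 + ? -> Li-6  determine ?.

alpha particle

Conserve mass number: 2 + A = 6, so A = 4.
Conserve atomic number: 1 + Z = 3, so Z = 2.
A = 4 and Z = 2 is He-4 — an alpha particle.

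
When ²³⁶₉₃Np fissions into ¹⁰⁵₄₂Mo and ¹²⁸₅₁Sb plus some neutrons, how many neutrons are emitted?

3

Conserve mass number: 236 = 105 + 128 + k, so k = 236 − 233 = 3.
Check atomic number: 93 = 42 + 51 + 0 = 93. ✓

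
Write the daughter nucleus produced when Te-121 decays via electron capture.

Electron capture: mass number changes by +0, atomic number by -1.
A: 121 = 121; Z: 52 − 1 = 51.
Z = 51 is antimony, so the daughter is Sb-121.

Sb-121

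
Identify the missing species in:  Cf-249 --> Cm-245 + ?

Conserve mass number: 249 = 245 + A, so A = 4.
Conserve atomic number: 98 = 96 + Z, so Z = 2.
A = 4 and Z = 2 is He-4 — an alpha particle.

alpha particle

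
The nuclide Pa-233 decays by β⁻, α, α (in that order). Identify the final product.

Start: (A, Z) = (233, 91).
After β⁻: (233, 92).
After α: (229, 90).
After α: (225, 88).
Z = 88 is radium.

Ra-225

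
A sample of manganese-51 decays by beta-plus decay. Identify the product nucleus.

Beta-plus decay: mass number changes by +0, atomic number by -1.
A: 51 = 51; Z: 25 − 1 = 24.
Z = 24 is chromium, so the daughter is chromium-51.

Cr-51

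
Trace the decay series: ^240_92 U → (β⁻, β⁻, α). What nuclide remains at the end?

U-236

Start: (A, Z) = (240, 92).
After β⁻: (240, 93).
After β⁻: (240, 94).
After α: (236, 92).
Z = 92 is uranium.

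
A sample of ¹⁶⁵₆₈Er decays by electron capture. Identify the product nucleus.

Electron capture: mass number changes by +0, atomic number by -1.
A: 165 = 165; Z: 68 − 1 = 67.
Z = 67 is holmium, so the daughter is ¹⁶⁵₆₇Ho.

Ho-165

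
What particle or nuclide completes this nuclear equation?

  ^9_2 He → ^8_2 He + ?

neutron

Conserve mass number: 9 = 8 + A, so A = 1.
Conserve atomic number: 2 = 2 + Z, so Z = 0.
A = 1 and Z = 0 is ^1_0 n — a neutron.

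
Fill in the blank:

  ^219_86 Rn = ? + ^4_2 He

Conserve mass number: 219 = A + 4, so A = 215.
Conserve atomic number: 86 = Z + 2, so Z = 84.
Z = 84 is polonium, so the species is ^215_84 Po.

Po-215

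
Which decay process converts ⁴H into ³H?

neutron emission

ΔA = 3 − 4 = -1; ΔZ = 1 − 1 = +0.
A drops by 1 with Z unchanged — a neutron was emitted.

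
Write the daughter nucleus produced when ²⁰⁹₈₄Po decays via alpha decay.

Pb-205

Alpha decay: mass number changes by -4, atomic number by -2.
A: 209 − 4 = 205; Z: 84 − 2 = 82.
Z = 82 is lead, so the daughter is ²⁰⁵₈₂Pb.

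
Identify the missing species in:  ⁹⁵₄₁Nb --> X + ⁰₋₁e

Mo-95

Conserve mass number: 95 = A + 0, so A = 95.
Conserve atomic number: 41 = Z − 1, so Z = 42.
Z = 42 is molybdenum, so the species is ⁹⁵₄₂Mo.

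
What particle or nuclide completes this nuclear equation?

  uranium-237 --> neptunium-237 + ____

beta-minus particle

Conserve mass number: 237 = 237 + A, so A = 0.
Conserve atomic number: 92 = 93 + Z, so Z = -1.
A = 0 and Z = -1 is e⁻ — a beta-minus particle.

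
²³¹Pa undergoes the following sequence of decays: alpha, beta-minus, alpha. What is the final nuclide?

Ra-223

Start: (A, Z) = (231, 91).
After α: (227, 89).
After β⁻: (227, 90).
After α: (223, 88).
Z = 88 is radium.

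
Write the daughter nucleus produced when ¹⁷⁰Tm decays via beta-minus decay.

Beta-minus decay: mass number changes by +0, atomic number by +1.
A: 170 = 170; Z: 69 + 1 = 70.
Z = 70 is ytterbium, so the daughter is ¹⁷⁰Yb.

Yb-170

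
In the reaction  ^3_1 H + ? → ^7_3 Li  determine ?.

Conserve mass number: 3 + A = 7, so A = 4.
Conserve atomic number: 1 + Z = 3, so Z = 2.
A = 4 and Z = 2 is ^4_2 He — an alpha particle.

alpha particle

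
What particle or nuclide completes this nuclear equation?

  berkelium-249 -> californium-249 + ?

beta-minus particle

Conserve mass number: 249 = 249 + A, so A = 0.
Conserve atomic number: 97 = 98 + Z, so Z = -1.
A = 0 and Z = -1 is e⁻ — a beta-minus particle.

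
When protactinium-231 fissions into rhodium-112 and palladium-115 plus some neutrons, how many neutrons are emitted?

Conserve mass number: 231 = 112 + 115 + k, so k = 231 − 227 = 4.
Check atomic number: 91 = 45 + 46 + 0 = 91. ✓

4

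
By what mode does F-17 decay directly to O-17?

beta-plus decay or electron capture

ΔA = 17 − 17 = 0; ΔZ = 8 − 9 = -1.
A is unchanged and Z drops by 1 — a proton has become a neutron (β⁺ emission or electron capture).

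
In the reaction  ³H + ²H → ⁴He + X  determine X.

Conserve mass number: 3 + 2 = 4 + A, so A = 1.
Conserve atomic number: 1 + 1 = 2 + Z, so Z = 0.
A = 1 and Z = 0 is ¹n — a neutron.

neutron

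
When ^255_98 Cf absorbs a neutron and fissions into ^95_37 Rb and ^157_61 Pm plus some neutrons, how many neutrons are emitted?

4

Conserve mass number: 256 = 95 + 157 + k, so k = 256 − 252 = 4.
Check atomic number: 98 = 37 + 61 + 0 = 98. ✓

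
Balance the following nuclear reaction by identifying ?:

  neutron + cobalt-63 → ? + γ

Conserve mass number: 1 + 63 = A + 0, so A = 64.
Conserve atomic number: 0 + 27 = Z + 0, so Z = 27.
Z = 27 is cobalt, so the species is cobalt-64.

Co-64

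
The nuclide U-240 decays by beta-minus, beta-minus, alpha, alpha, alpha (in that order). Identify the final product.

Ra-228

Start: (A, Z) = (240, 92).
After β⁻: (240, 93).
After β⁻: (240, 94).
After α: (236, 92).
After α: (232, 90).
After α: (228, 88).
Z = 88 is radium.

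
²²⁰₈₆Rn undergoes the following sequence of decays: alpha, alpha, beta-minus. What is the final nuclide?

Bi-212

Start: (A, Z) = (220, 86).
After α: (216, 84).
After α: (212, 82).
After β⁻: (212, 83).
Z = 83 is bismuth.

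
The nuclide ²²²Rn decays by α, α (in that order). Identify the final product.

Pb-214

Start: (A, Z) = (222, 86).
After α: (218, 84).
After α: (214, 82).
Z = 82 is lead.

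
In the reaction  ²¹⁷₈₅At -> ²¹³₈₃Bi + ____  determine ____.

Conserve mass number: 217 = 213 + A, so A = 4.
Conserve atomic number: 85 = 83 + Z, so Z = 2.
A = 4 and Z = 2 is ⁴₂He — an alpha particle.

alpha particle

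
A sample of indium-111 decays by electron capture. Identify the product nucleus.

Electron capture: mass number changes by +0, atomic number by -1.
A: 111 = 111; Z: 49 − 1 = 48.
Z = 48 is cadmium, so the daughter is cadmium-111.

Cd-111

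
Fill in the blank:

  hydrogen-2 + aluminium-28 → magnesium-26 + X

Conserve mass number: 2 + 28 = 26 + A, so A = 4.
Conserve atomic number: 1 + 13 = 12 + Z, so Z = 2.
A = 4 and Z = 2 is helium-4 — an alpha particle.

alpha particle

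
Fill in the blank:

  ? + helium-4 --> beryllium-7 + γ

Conserve mass number: A + 4 = 7 + 0, so A = 3.
Conserve atomic number: Z + 2 = 4 + 0, so Z = 2.
Z = 2 is helium, so the species is helium-3.

He-3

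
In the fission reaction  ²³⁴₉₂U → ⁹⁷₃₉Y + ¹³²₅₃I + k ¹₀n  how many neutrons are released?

Conserve mass number: 234 = 97 + 132 + k, so k = 234 − 229 = 5.
Check atomic number: 92 = 39 + 53 + 0 = 92. ✓

5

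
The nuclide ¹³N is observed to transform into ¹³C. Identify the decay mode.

beta-plus decay or electron capture

ΔA = 13 − 13 = 0; ΔZ = 6 − 7 = -1.
A is unchanged and Z drops by 1 — a proton has become a neutron (β⁺ emission or electron capture).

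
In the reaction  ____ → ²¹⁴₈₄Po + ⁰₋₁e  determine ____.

Bi-214

Conserve mass number: A = 214 + 0, so A = 214.
Conserve atomic number: Z = 84 − 1, so Z = 83.
Z = 83 is bismuth, so the species is ²¹⁴₈₃Bi.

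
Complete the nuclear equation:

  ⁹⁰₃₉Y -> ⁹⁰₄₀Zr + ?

Conserve mass number: 90 = 90 + A, so A = 0.
Conserve atomic number: 39 = 40 + Z, so Z = -1.
A = 0 and Z = -1 is ⁰₋₁e — a beta-minus particle.

beta-minus particle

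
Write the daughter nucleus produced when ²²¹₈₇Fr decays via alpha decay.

At-217

Alpha decay: mass number changes by -4, atomic number by -2.
A: 221 − 4 = 217; Z: 87 − 2 = 85.
Z = 85 is astatine, so the daughter is ²¹⁷₈₅At.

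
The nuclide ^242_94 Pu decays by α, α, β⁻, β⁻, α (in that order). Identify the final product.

Th-230

Start: (A, Z) = (242, 94).
After α: (238, 92).
After α: (234, 90).
After β⁻: (234, 91).
After β⁻: (234, 92).
After α: (230, 90).
Z = 90 is thorium.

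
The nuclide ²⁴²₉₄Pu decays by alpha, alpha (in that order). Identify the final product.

Th-234

Start: (A, Z) = (242, 94).
After α: (238, 92).
After α: (234, 90).
Z = 90 is thorium.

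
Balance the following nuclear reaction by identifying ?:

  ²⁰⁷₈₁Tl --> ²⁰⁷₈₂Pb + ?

beta-minus particle

Conserve mass number: 207 = 207 + A, so A = 0.
Conserve atomic number: 81 = 82 + Z, so Z = -1.
A = 0 and Z = -1 is ⁰₋₁e — a beta-minus particle.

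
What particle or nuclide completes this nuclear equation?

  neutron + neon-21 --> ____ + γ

Conserve mass number: 1 + 21 = A + 0, so A = 22.
Conserve atomic number: 0 + 10 = Z + 0, so Z = 10.
Z = 10 is neon, so the species is neon-22.

Ne-22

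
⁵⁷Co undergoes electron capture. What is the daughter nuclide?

Fe-57

Electron capture: mass number changes by +0, atomic number by -1.
A: 57 = 57; Z: 27 − 1 = 26.
Z = 26 is iron, so the daughter is ⁵⁷Fe.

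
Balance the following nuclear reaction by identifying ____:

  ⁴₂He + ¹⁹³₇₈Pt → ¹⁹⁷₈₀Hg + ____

gamma ray

Conserve mass number: 4 + 193 = 197 + A, so A = 0.
Conserve atomic number: 2 + 78 = 80 + Z, so Z = 0.
A = 0 and Z = 0 is ⁰₀γ — a gamma ray.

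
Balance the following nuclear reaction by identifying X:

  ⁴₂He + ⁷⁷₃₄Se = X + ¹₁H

Br-80

Conserve mass number: 4 + 77 = A + 1, so A = 80.
Conserve atomic number: 2 + 34 = Z + 1, so Z = 35.
Z = 35 is bromine, so the species is ⁸⁰₃₅Br.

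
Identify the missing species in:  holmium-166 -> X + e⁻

Conserve mass number: 166 = A + 0, so A = 166.
Conserve atomic number: 67 = Z − 1, so Z = 68.
Z = 68 is erbium, so the species is erbium-166.

Er-166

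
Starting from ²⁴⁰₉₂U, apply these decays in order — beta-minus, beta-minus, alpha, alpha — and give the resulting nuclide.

Th-232

Start: (A, Z) = (240, 92).
After β⁻: (240, 93).
After β⁻: (240, 94).
After α: (236, 92).
After α: (232, 90).
Z = 90 is thorium.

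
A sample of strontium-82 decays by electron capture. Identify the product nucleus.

Electron capture: mass number changes by +0, atomic number by -1.
A: 82 = 82; Z: 38 − 1 = 37.
Z = 37 is rubidium, so the daughter is rubidium-82.

Rb-82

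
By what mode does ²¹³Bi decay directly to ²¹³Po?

ΔA = 213 − 213 = 0; ΔZ = 84 − 83 = +1.
A is unchanged and Z rises by 1 — a neutron has become a proton (β⁻ decay).

beta-minus decay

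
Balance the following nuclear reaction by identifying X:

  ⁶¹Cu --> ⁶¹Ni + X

Conserve mass number: 61 = 61 + A, so A = 0.
Conserve atomic number: 29 = 28 + Z, so Z = 1.
A = 0 and Z = 1 is e⁺ — a positron.

positron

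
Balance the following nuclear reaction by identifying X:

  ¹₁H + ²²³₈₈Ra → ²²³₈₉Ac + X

neutron

Conserve mass number: 1 + 223 = 223 + A, so A = 1.
Conserve atomic number: 1 + 88 = 89 + Z, so Z = 0.
A = 1 and Z = 0 is ¹₀n — a neutron.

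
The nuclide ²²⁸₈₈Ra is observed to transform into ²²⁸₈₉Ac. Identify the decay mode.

ΔA = 228 − 228 = 0; ΔZ = 89 − 88 = +1.
A is unchanged and Z rises by 1 — a neutron has become a proton (β⁻ decay).

beta-minus decay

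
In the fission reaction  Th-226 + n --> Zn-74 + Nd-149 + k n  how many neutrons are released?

Conserve mass number: 227 = 74 + 149 + k, so k = 227 − 223 = 4.
Check atomic number: 90 = 30 + 60 + 0 = 90. ✓

4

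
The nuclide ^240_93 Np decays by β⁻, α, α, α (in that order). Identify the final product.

Ra-228

Start: (A, Z) = (240, 93).
After β⁻: (240, 94).
After α: (236, 92).
After α: (232, 90).
After α: (228, 88).
Z = 88 is radium.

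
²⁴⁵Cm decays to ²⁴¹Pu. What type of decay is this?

ΔA = 241 − 245 = -4; ΔZ = 94 − 96 = -2.
A drops by 4 and Z drops by 2 — the signature of alpha emission.

alpha decay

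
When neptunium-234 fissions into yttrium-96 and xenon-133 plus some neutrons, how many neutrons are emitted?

5

Conserve mass number: 234 = 96 + 133 + k, so k = 234 − 229 = 5.
Check atomic number: 93 = 39 + 54 + 0 = 93. ✓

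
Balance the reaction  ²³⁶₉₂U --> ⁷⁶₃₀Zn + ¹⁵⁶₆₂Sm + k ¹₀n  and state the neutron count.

Conserve mass number: 236 = 76 + 156 + k, so k = 236 − 232 = 4.
Check atomic number: 92 = 30 + 62 + 0 = 92. ✓

4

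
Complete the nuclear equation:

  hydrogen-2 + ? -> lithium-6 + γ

alpha particle

Conserve mass number: 2 + A = 6 + 0, so A = 4.
Conserve atomic number: 1 + Z = 3 + 0, so Z = 2.
A = 4 and Z = 2 is helium-4 — an alpha particle.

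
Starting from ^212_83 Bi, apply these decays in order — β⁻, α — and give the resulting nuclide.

Pb-208

Start: (A, Z) = (212, 83).
After β⁻: (212, 84).
After α: (208, 82).
Z = 82 is lead.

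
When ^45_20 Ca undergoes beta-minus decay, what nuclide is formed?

Sc-45

Beta-minus decay: mass number changes by +0, atomic number by +1.
A: 45 = 45; Z: 20 + 1 = 21.
Z = 21 is scandium, so the daughter is ^45_21 Sc.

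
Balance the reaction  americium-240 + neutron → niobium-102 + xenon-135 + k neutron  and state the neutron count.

Conserve mass number: 241 = 102 + 135 + k, so k = 241 − 237 = 4.
Check atomic number: 95 = 41 + 54 + 0 = 95. ✓

4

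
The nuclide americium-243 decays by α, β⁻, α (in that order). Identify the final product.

Start: (A, Z) = (243, 95).
After α: (239, 93).
After β⁻: (239, 94).
After α: (235, 92).
Z = 92 is uranium.

U-235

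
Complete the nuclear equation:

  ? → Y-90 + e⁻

Conserve mass number: A = 90 + 0, so A = 90.
Conserve atomic number: Z = 39 − 1, so Z = 38.
Z = 38 is strontium, so the species is Sr-90.

Sr-90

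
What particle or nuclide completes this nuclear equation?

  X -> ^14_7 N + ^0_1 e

Conserve mass number: A = 14 + 0, so A = 14.
Conserve atomic number: Z = 7 + 1, so Z = 8.
Z = 8 is oxygen, so the species is ^14_8 O.

O-14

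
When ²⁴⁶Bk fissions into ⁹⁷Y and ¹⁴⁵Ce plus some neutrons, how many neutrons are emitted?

4

Conserve mass number: 246 = 97 + 145 + k, so k = 246 − 242 = 4.
Check atomic number: 97 = 39 + 58 + 0 = 97. ✓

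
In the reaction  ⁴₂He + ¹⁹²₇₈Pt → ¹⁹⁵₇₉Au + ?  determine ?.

proton

Conserve mass number: 4 + 192 = 195 + A, so A = 1.
Conserve atomic number: 2 + 78 = 79 + Z, so Z = 1.
A = 1 and Z = 1 is ¹₁H — a proton.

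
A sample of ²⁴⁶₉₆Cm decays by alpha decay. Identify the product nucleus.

Alpha decay: mass number changes by -4, atomic number by -2.
A: 246 − 4 = 242; Z: 96 − 2 = 94.
Z = 94 is plutonium, so the daughter is ²⁴²₉₄Pu.

Pu-242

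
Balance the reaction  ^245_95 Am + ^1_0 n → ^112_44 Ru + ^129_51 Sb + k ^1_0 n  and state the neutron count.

5

Conserve mass number: 246 = 112 + 129 + k, so k = 246 − 241 = 5.
Check atomic number: 95 = 44 + 51 + 0 = 95. ✓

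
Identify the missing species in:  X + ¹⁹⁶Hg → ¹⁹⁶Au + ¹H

neutron

Conserve mass number: A + 196 = 196 + 1, so A = 1.
Conserve atomic number: Z + 80 = 79 + 1, so Z = 0.
A = 1 and Z = 0 is ¹n — a neutron.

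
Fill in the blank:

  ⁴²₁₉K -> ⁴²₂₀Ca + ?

Conserve mass number: 42 = 42 + A, so A = 0.
Conserve atomic number: 19 = 20 + Z, so Z = -1.
A = 0 and Z = -1 is ⁰₋₁e — a beta-minus particle.

beta-minus particle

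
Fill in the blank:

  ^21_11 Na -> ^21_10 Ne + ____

positron

Conserve mass number: 21 = 21 + A, so A = 0.
Conserve atomic number: 11 = 10 + Z, so Z = 1.
A = 0 and Z = 1 is ^0_1 e — a positron.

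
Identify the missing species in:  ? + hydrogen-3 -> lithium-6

Conserve mass number: A + 3 = 6, so A = 3.
Conserve atomic number: Z + 1 = 3, so Z = 2.
Z = 2 is helium, so the species is helium-3.

He-3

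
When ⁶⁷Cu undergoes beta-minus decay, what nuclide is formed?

Zn-67

Beta-minus decay: mass number changes by +0, atomic number by +1.
A: 67 = 67; Z: 29 + 1 = 30.
Z = 30 is zinc, so the daughter is ⁶⁷Zn.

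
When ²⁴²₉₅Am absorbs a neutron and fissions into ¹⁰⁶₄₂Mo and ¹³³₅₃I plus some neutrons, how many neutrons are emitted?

Conserve mass number: 243 = 106 + 133 + k, so k = 243 − 239 = 4.
Check atomic number: 95 = 42 + 53 + 0 = 95. ✓

4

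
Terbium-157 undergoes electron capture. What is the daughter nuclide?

Gd-157

Electron capture: mass number changes by +0, atomic number by -1.
A: 157 = 157; Z: 65 − 1 = 64.
Z = 64 is gadolinium, so the daughter is gadolinium-157.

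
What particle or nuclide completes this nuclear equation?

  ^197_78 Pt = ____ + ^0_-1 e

Conserve mass number: 197 = A + 0, so A = 197.
Conserve atomic number: 78 = Z − 1, so Z = 79.
Z = 79 is gold, so the species is ^197_79 Au.

Au-197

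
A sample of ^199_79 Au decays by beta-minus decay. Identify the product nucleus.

Hg-199

Beta-minus decay: mass number changes by +0, atomic number by +1.
A: 199 = 199; Z: 79 + 1 = 80.
Z = 80 is mercury, so the daughter is ^199_80 Hg.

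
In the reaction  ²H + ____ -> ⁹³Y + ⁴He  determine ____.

Zr-95

Conserve mass number: 2 + A = 93 + 4, so A = 95.
Conserve atomic number: 1 + Z = 39 + 2, so Z = 40.
Z = 40 is zirconium, so the species is ⁹⁵Zr.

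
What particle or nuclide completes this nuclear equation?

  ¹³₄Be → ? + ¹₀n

Conserve mass number: 13 = A + 1, so A = 12.
Conserve atomic number: 4 = Z + 0, so Z = 4.
Z = 4 is beryllium, so the species is ¹²₄Be.

Be-12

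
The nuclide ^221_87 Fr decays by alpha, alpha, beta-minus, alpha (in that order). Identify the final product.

Pb-209

Start: (A, Z) = (221, 87).
After α: (217, 85).
After α: (213, 83).
After β⁻: (213, 84).
After α: (209, 82).
Z = 82 is lead.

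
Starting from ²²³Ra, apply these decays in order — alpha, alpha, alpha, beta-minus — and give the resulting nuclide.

Start: (A, Z) = (223, 88).
After α: (219, 86).
After α: (215, 84).
After α: (211, 82).
After β⁻: (211, 83).
Z = 83 is bismuth.

Bi-211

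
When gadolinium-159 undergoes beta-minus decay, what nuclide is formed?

Tb-159

Beta-minus decay: mass number changes by +0, atomic number by +1.
A: 159 = 159; Z: 64 + 1 = 65.
Z = 65 is terbium, so the daughter is terbium-159.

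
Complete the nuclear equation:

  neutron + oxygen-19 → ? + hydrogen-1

Conserve mass number: 1 + 19 = A + 1, so A = 19.
Conserve atomic number: 0 + 8 = Z + 1, so Z = 7.
Z = 7 is nitrogen, so the species is nitrogen-19.

N-19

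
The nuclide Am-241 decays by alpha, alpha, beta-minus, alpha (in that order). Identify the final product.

Start: (A, Z) = (241, 95).
After α: (237, 93).
After α: (233, 91).
After β⁻: (233, 92).
After α: (229, 90).
Z = 90 is thorium.

Th-229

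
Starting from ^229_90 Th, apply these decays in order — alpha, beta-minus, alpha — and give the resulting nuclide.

Start: (A, Z) = (229, 90).
After α: (225, 88).
After β⁻: (225, 89).
After α: (221, 87).
Z = 87 is francium.

Fr-221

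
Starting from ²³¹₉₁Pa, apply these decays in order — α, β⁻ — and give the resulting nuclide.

Start: (A, Z) = (231, 91).
After α: (227, 89).
After β⁻: (227, 90).
Z = 90 is thorium.

Th-227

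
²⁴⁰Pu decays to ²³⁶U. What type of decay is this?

alpha decay

ΔA = 236 − 240 = -4; ΔZ = 92 − 94 = -2.
A drops by 4 and Z drops by 2 — the signature of alpha emission.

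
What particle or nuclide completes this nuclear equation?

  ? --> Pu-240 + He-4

Cm-244

Conserve mass number: A = 240 + 4, so A = 244.
Conserve atomic number: Z = 94 + 2, so Z = 96.
Z = 96 is curium, so the species is Cm-244.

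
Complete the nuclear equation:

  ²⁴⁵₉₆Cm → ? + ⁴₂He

Pu-241

Conserve mass number: 245 = A + 4, so A = 241.
Conserve atomic number: 96 = Z + 2, so Z = 94.
Z = 94 is plutonium, so the species is ²⁴¹₉₄Pu.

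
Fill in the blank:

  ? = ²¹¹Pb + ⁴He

Po-215

Conserve mass number: A = 211 + 4, so A = 215.
Conserve atomic number: Z = 82 + 2, so Z = 84.
Z = 84 is polonium, so the species is ²¹⁵Po.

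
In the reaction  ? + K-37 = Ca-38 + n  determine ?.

deuteron

Conserve mass number: A + 37 = 38 + 1, so A = 2.
Conserve atomic number: Z + 19 = 20 + 0, so Z = 1.
A = 2 and Z = 1 is H-2 — a deuteron.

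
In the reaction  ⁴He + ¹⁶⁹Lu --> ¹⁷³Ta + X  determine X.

Conserve mass number: 4 + 169 = 173 + A, so A = 0.
Conserve atomic number: 2 + 71 = 73 + Z, so Z = 0.
A = 0 and Z = 0 is γ — a gamma ray.

gamma ray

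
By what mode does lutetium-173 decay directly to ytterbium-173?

ΔA = 173 − 173 = 0; ΔZ = 70 − 71 = -1.
A is unchanged and Z drops by 1 — a proton has become a neutron (β⁺ emission or electron capture).

beta-plus decay or electron capture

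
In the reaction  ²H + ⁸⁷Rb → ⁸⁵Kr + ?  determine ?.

alpha particle

Conserve mass number: 2 + 87 = 85 + A, so A = 4.
Conserve atomic number: 1 + 37 = 36 + Z, so Z = 2.
A = 4 and Z = 2 is ⁴He — an alpha particle.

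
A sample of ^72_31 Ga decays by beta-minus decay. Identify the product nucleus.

Ge-72

Beta-minus decay: mass number changes by +0, atomic number by +1.
A: 72 = 72; Z: 31 + 1 = 32.
Z = 32 is germanium, so the daughter is ^72_32 Ge.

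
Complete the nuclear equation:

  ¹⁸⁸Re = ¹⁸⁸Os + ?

Conserve mass number: 188 = 188 + A, so A = 0.
Conserve atomic number: 75 = 76 + Z, so Z = -1.
A = 0 and Z = -1 is e⁻ — a beta-minus particle.

beta-minus particle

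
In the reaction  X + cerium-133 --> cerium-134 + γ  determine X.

neutron

Conserve mass number: A + 133 = 134 + 0, so A = 1.
Conserve atomic number: Z + 58 = 58 + 0, so Z = 0.
A = 1 and Z = 0 is neutron — a neutron.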